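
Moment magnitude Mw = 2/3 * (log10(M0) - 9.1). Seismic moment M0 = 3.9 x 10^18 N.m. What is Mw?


log10(M0) = log10(3.9 x 10^18) = 18.5911
Mw = 2/3 * (18.5911 - 9.1)
= 2/3 * 9.4911
= 6.33

6.33


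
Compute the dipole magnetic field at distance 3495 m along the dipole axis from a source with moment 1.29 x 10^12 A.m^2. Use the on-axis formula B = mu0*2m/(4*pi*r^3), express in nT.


m = 1.29 x 10^12 = 1290000000000 A.m^2
2m = 2580000000000 A.m^2
r^3 = 3495^3 = 42691512375
B = (4pi*10^-7) * 2580000000000 / (4*pi * 42691512375) * 1e9
= 3242123.618505 / 536477366591.75 * 1e9
= 6043.3558 nT

6043.3558


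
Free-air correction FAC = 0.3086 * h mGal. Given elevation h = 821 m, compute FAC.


FAC = 0.3086 * h
= 0.3086 * 821
= 253.3606 mGal

253.3606


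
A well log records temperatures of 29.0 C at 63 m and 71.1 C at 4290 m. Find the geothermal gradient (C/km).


dT = 71.1 - 29.0 = 42.1 C
dz = 4290 - 63 = 4227 m
gradient = dT/dz * 1000 = 42.1/4227 * 1000 = 9.9598 C/km

9.9598


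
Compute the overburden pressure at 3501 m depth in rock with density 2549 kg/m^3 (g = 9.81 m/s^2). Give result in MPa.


P = rho * g * z / 1e6
= 2549 * 9.81 * 3501 / 1e6
= 87544920.69 / 1e6
= 87.5449 MPa

87.5449


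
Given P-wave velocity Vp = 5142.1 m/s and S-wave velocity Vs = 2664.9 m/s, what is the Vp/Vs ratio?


Vp/Vs = 5142.1 / 2664.9
= 1.9296

1.9296


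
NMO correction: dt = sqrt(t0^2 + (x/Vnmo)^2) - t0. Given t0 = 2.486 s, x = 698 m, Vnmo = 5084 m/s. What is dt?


x/Vnmo = 698/5084 = 0.137293
(x/Vnmo)^2 = 0.018849
t0^2 = 6.180196
sqrt(6.180196 + 0.018849) = 2.489788
dt = 2.489788 - 2.486 = 0.003788

0.003788


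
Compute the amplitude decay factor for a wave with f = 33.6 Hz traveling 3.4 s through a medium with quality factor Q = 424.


pi*f*t/Q = pi*33.6*3.4/424 = 0.846452
A/A0 = exp(-0.846452) = 0.428934

0.428934


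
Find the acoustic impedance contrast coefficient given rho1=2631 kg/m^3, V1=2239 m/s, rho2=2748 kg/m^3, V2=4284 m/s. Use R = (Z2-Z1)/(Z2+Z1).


Z1 = 2631 * 2239 = 5890809
Z2 = 2748 * 4284 = 11772432
R = (11772432 - 5890809) / (11772432 + 5890809) = 5881623 / 17663241 = 0.333

0.333


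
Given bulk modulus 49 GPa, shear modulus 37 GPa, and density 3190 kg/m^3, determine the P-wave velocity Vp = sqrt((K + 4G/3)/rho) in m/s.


First compute the effective modulus:
K + 4G/3 = 49e9 + 4*37e9/3 = 98333333333.33 Pa
Then divide by density:
98333333333.33 / 3190 = 30825496.3427 Pa/(kg/m^3)
Take the square root:
Vp = sqrt(30825496.3427) = 5552.07 m/s

5552.07


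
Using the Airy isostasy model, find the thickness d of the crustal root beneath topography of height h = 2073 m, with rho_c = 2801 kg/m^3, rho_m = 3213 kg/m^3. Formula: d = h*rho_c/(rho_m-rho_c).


rho_m - rho_c = 3213 - 2801 = 412
d = 2073 * 2801 / 412
= 5806473 / 412
= 14093.38 m

14093.38


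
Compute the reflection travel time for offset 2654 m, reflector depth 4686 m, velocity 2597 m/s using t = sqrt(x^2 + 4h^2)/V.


x^2 + 4h^2 = 2654^2 + 4*4686^2 = 7043716 + 87834384 = 94878100
sqrt(94878100) = 9740.539
t = 9740.539 / 2597 = 3.7507 s

3.7507


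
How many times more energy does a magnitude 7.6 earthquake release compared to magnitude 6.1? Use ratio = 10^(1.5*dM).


M2 - M1 = 7.6 - 6.1 = 1.5
1.5 * 1.5 = 2.25
ratio = 10^2.25 = 177.83

177.83


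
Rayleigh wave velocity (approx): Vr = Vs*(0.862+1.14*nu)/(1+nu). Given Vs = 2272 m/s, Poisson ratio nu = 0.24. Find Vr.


Numerator factor = 0.862 + 1.14*0.24 = 1.1356
Denominator = 1 + 0.24 = 1.24
Vr = 2272 * 1.1356 / 1.24 = 2080.71 m/s

2080.71


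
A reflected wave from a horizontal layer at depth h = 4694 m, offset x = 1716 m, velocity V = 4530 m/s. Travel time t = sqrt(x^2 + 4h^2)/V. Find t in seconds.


x^2 + 4h^2 = 1716^2 + 4*4694^2 = 2944656 + 88134544 = 91079200
sqrt(91079200) = 9543.5423
t = 9543.5423 / 4530 = 2.1067 s

2.1067


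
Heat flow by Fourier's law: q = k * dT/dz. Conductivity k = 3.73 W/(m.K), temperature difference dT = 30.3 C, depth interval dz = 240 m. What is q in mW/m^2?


q = k * dT / dz * 1000
= 3.73 * 30.3 / 240 * 1000
= 0.470913 * 1000
= 470.9125 mW/m^2

470.9125


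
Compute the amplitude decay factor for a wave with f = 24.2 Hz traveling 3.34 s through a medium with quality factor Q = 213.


pi*f*t/Q = pi*24.2*3.34/213 = 1.192153
A/A0 = exp(-1.192153) = 0.303567

0.303567


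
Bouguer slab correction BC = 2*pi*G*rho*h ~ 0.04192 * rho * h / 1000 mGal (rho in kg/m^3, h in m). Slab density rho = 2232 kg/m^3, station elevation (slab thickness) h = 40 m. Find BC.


BC = 0.04192 * rho * h / 1000
= 0.04192 * 2232 * 40 / 1000
= 3.7426 mGal

3.7426


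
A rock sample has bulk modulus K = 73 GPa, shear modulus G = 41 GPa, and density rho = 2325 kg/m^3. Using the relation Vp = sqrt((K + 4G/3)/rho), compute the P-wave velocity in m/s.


First compute the effective modulus:
K + 4G/3 = 73e9 + 4*41e9/3 = 127666666666.67 Pa
Then divide by density:
127666666666.67 / 2325 = 54910394.2652 Pa/(kg/m^3)
Take the square root:
Vp = sqrt(54910394.2652) = 7410.15 m/s

7410.15


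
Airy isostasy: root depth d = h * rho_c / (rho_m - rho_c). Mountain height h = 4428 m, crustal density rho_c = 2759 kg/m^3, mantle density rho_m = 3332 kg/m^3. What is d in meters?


rho_m - rho_c = 3332 - 2759 = 573
d = 4428 * 2759 / 573
= 12216852 / 573
= 21320.86 m

21320.86


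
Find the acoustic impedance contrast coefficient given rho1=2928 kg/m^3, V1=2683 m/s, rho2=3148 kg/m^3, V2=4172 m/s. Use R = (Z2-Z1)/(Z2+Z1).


Z1 = 2928 * 2683 = 7855824
Z2 = 3148 * 4172 = 13133456
R = (13133456 - 7855824) / (13133456 + 7855824) = 5277632 / 20989280 = 0.2514

0.2514


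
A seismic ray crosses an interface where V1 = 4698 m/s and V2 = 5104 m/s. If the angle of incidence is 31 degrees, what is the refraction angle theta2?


sin(theta1) = sin(31 deg) = 0.515038
sin(theta2) = V2/V1 * sin(theta1) = 5104/4698 * 0.515038 = 0.559548
theta2 = arcsin(0.559548) = 34.0245 degrees

34.0245


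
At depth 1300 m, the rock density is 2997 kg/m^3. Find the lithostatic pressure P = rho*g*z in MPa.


P = rho * g * z / 1e6
= 2997 * 9.81 * 1300 / 1e6
= 38220741.0 / 1e6
= 38.2207 MPa

38.2207


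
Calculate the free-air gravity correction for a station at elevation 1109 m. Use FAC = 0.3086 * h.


FAC = 0.3086 * h
= 0.3086 * 1109
= 342.2374 mGal

342.2374


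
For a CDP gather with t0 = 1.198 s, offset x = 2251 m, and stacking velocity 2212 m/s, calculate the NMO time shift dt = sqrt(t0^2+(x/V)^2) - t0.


x/Vnmo = 2251/2212 = 1.017631
(x/Vnmo)^2 = 1.035573
t0^2 = 1.435204
sqrt(1.435204 + 1.035573) = 1.571871
dt = 1.571871 - 1.198 = 0.373871

0.373871


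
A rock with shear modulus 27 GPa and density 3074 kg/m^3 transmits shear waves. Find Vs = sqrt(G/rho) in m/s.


Convert G to Pa: G = 27e9 Pa
Compute G/rho = 27e9 / 3074 = 8783344.177
Vs = sqrt(8783344.177) = 2963.67 m/s

2963.67


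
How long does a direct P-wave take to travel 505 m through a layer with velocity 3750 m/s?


t = x / V
= 505 / 3750
= 0.1347 s

0.1347


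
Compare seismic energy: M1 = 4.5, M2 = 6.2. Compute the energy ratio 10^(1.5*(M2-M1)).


M2 - M1 = 6.2 - 4.5 = 1.7
1.5 * 1.7 = 2.55
ratio = 10^2.55 = 354.81

354.81


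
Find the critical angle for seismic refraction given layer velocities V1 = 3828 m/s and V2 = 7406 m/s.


V1/V2 = 3828/7406 = 0.516878
theta_c = arcsin(0.516878) = 31.1231 degrees

31.1231


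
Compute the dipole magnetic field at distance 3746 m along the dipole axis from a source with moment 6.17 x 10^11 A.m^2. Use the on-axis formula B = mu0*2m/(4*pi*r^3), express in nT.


m = 6.17 x 10^11 = 617000000000 A.m^2
2m = 1234000000000 A.m^2
r^3 = 3746^3 = 52565804936
B = (4pi*10^-7) * 1234000000000 / (4*pi * 52565804936) * 1e9
= 1550690.133812 / 660561386467.89 * 1e9
= 2347.5337 nT

2347.5337


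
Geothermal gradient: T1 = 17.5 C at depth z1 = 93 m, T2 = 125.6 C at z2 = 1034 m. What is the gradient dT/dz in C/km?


dT = 125.6 - 17.5 = 108.1 C
dz = 1034 - 93 = 941 m
gradient = dT/dz * 1000 = 108.1/941 * 1000 = 114.8778 C/km

114.8778


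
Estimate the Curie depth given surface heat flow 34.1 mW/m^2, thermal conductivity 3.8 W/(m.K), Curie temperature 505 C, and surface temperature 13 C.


T_Curie - T_surf = 505 - 13 = 492 C
Convert q to W/m^2: 34.1 mW/m^2 = 0.0341 W/m^2
d = 492 * 3.8 / 0.0341 = 54826.98 m

54826.98


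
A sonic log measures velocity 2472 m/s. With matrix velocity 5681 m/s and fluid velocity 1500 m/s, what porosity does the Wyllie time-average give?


1/V - 1/Vm = 1/2472 - 1/5681 = 0.00022851
1/Vf - 1/Vm = 1/1500 - 1/5681 = 0.00049064
phi = 0.00022851 / 0.00049064 = 0.4657

0.4657


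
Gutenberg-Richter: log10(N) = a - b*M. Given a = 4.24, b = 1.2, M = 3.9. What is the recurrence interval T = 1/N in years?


log10(N) = 4.24 - 1.2*3.9 = -0.44
N = 10^-0.44 = 0.363078
T = 1/N = 1/0.363078 = 2.7542 years

2.7542


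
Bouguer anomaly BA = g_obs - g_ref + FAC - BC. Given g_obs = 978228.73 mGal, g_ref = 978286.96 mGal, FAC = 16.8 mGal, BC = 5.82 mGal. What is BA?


BA = g_obs - g_ref + FAC - BC
= 978228.73 - 978286.96 + 16.8 - 5.82
= -47.25 mGal

-47.25


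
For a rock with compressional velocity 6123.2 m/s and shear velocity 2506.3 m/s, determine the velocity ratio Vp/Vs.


Vp/Vs = 6123.2 / 2506.3
= 2.4431

2.4431


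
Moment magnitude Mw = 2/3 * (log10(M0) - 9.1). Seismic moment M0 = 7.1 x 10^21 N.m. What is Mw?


log10(M0) = log10(7.1 x 10^21) = 21.8513
Mw = 2/3 * (21.8513 - 9.1)
= 2/3 * 12.7513
= 8.5

8.5


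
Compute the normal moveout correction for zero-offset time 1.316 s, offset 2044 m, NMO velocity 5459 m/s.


x/Vnmo = 2044/5459 = 0.374428
(x/Vnmo)^2 = 0.140196
t0^2 = 1.731856
sqrt(1.731856 + 0.140196) = 1.36823
dt = 1.36823 - 1.316 = 0.05223

0.05223


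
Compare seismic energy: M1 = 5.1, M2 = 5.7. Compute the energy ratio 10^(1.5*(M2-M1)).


M2 - M1 = 5.7 - 5.1 = 0.6
1.5 * 0.6 = 0.9
ratio = 10^0.9 = 7.94

7.94


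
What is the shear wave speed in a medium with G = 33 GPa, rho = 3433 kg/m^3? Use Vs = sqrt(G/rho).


Convert G to Pa: G = 33e9 Pa
Compute G/rho = 33e9 / 3433 = 9612583.746
Vs = sqrt(9612583.746) = 3100.42 m/s

3100.42


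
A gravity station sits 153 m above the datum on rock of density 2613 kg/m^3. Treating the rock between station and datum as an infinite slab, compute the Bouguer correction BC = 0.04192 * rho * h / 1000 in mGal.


BC = 0.04192 * rho * h / 1000
= 0.04192 * 2613 * 153 / 1000
= 16.7592 mGal

16.7592


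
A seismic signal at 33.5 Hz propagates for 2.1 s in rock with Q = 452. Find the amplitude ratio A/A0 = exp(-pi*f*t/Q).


pi*f*t/Q = pi*33.5*2.1/452 = 0.488962
A/A0 = exp(-0.488962) = 0.613262

0.613262


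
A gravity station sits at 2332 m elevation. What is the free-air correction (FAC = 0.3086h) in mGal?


FAC = 0.3086 * h
= 0.3086 * 2332
= 719.6552 mGal

719.6552


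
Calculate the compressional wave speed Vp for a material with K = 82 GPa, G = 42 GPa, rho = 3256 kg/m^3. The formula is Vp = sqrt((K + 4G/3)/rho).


First compute the effective modulus:
K + 4G/3 = 82e9 + 4*42e9/3 = 138000000000.0 Pa
Then divide by density:
138000000000.0 / 3256 = 42383292.3833 Pa/(kg/m^3)
Take the square root:
Vp = sqrt(42383292.3833) = 6510.25 m/s

6510.25


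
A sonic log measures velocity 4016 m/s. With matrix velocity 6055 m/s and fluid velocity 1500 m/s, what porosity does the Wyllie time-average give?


1/V - 1/Vm = 1/4016 - 1/6055 = 8.385e-05
1/Vf - 1/Vm = 1/1500 - 1/6055 = 0.00050151
phi = 8.385e-05 / 0.00050151 = 0.1672

0.1672


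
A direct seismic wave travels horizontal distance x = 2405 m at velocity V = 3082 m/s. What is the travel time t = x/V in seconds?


t = x / V
= 2405 / 3082
= 0.7803 s

0.7803


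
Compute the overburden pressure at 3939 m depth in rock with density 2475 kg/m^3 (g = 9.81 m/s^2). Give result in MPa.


P = rho * g * z / 1e6
= 2475 * 9.81 * 3939 / 1e6
= 95637935.25 / 1e6
= 95.6379 MPa

95.6379


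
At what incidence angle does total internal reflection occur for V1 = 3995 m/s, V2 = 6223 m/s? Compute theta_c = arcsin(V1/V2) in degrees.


V1/V2 = 3995/6223 = 0.641973
theta_c = arcsin(0.641973) = 39.9391 degrees

39.9391


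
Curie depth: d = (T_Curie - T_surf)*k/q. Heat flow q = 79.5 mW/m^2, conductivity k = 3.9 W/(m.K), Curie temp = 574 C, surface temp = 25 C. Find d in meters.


T_Curie - T_surf = 574 - 25 = 549 C
Convert q to W/m^2: 79.5 mW/m^2 = 0.0795 W/m^2
d = 549 * 3.9 / 0.0795 = 26932.08 m

26932.08


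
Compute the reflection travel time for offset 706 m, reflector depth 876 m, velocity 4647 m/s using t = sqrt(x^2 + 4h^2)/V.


x^2 + 4h^2 = 706^2 + 4*876^2 = 498436 + 3069504 = 3567940
sqrt(3567940) = 1888.8992
t = 1888.8992 / 4647 = 0.4065 s

0.4065


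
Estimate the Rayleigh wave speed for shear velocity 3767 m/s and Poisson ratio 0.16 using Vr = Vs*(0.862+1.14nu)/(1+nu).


Numerator factor = 0.862 + 1.14*0.16 = 1.0444
Denominator = 1 + 0.16 = 1.16
Vr = 3767 * 1.0444 / 1.16 = 3391.6 m/s

3391.6


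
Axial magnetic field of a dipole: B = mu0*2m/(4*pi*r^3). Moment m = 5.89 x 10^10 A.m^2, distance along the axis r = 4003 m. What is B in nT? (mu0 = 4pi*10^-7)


m = 5.89 x 10^10 = 58900000000 A.m^2
2m = 117800000000 A.m^2
r^3 = 4003^3 = 64144108027
B = (4pi*10^-7) * 117800000000 / (4*pi * 64144108027) * 1e9
= 148031.845837 / 806058634194.77 * 1e9
= 183.649 nT

183.649


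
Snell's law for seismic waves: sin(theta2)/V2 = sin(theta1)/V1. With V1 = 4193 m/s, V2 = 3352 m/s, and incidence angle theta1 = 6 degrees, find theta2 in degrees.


sin(theta1) = sin(6 deg) = 0.104528
sin(theta2) = V2/V1 * sin(theta1) = 3352/4193 * 0.104528 = 0.083563
theta2 = arcsin(0.083563) = 4.7934 degrees

4.7934


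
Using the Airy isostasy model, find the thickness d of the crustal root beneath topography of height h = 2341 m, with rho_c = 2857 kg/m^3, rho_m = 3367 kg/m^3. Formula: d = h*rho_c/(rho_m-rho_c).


rho_m - rho_c = 3367 - 2857 = 510
d = 2341 * 2857 / 510
= 6688237 / 510
= 13114.19 m

13114.19


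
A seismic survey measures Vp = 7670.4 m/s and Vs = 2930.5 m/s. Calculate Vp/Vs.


Vp/Vs = 7670.4 / 2930.5
= 2.6174

2.6174


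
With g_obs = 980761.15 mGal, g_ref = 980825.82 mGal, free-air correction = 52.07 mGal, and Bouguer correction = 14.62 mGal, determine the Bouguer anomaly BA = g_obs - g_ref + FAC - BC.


BA = g_obs - g_ref + FAC - BC
= 980761.15 - 980825.82 + 52.07 - 14.62
= -27.22 mGal

-27.22


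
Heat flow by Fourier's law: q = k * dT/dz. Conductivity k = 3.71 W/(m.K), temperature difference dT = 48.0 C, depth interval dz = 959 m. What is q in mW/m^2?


q = k * dT / dz * 1000
= 3.71 * 48.0 / 959 * 1000
= 0.185693 * 1000
= 185.6934 mW/m^2

185.6934


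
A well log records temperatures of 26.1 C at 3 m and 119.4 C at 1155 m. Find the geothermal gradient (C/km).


dT = 119.4 - 26.1 = 93.3 C
dz = 1155 - 3 = 1152 m
gradient = dT/dz * 1000 = 93.3/1152 * 1000 = 80.9896 C/km

80.9896


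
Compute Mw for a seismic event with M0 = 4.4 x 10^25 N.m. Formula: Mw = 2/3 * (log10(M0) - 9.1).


log10(M0) = log10(4.4 x 10^25) = 25.6435
Mw = 2/3 * (25.6435 - 9.1)
= 2/3 * 16.5435
= 11.03

11.03


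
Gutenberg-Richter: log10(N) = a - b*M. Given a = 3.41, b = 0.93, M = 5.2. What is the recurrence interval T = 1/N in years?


log10(N) = 3.41 - 0.93*5.2 = -1.426
N = 10^-1.426 = 0.037497
T = 1/N = 1/0.037497 = 26.6686 years

26.6686


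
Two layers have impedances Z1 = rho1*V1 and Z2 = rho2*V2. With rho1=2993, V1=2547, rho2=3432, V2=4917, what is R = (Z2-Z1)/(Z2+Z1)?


Z1 = 2993 * 2547 = 7623171
Z2 = 3432 * 4917 = 16875144
R = (16875144 - 7623171) / (16875144 + 7623171) = 9251973 / 24498315 = 0.3777

0.3777


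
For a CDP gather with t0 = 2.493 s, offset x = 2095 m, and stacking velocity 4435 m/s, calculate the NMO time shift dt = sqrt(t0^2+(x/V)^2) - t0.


x/Vnmo = 2095/4435 = 0.472379
(x/Vnmo)^2 = 0.223142
t0^2 = 6.215049
sqrt(6.215049 + 0.223142) = 2.537359
dt = 2.537359 - 2.493 = 0.044359

0.044359


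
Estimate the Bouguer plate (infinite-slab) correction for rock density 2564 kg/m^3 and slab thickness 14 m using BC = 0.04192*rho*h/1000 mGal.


BC = 0.04192 * rho * h / 1000
= 0.04192 * 2564 * 14 / 1000
= 1.5048 mGal

1.5048


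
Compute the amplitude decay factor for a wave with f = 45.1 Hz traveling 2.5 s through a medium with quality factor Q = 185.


pi*f*t/Q = pi*45.1*2.5/185 = 1.914673
A/A0 = exp(-1.914673) = 0.14739

0.14739


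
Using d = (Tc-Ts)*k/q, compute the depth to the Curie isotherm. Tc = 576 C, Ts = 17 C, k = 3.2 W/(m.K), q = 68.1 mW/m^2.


T_Curie - T_surf = 576 - 17 = 559 C
Convert q to W/m^2: 68.1 mW/m^2 = 0.0681 W/m^2
d = 559 * 3.2 / 0.0681 = 26267.25 m

26267.25


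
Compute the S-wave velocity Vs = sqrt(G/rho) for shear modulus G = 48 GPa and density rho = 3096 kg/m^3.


Convert G to Pa: G = 48e9 Pa
Compute G/rho = 48e9 / 3096 = 15503875.969
Vs = sqrt(15503875.969) = 3937.5 m/s

3937.5


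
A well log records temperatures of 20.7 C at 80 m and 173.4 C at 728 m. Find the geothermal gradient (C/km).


dT = 173.4 - 20.7 = 152.7 C
dz = 728 - 80 = 648 m
gradient = dT/dz * 1000 = 152.7/648 * 1000 = 235.6481 C/km

235.6481


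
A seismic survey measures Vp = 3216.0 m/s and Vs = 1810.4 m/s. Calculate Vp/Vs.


Vp/Vs = 3216.0 / 1810.4
= 1.7764

1.7764


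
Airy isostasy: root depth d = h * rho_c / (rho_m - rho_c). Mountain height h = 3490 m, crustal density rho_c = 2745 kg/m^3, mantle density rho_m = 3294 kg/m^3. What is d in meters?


rho_m - rho_c = 3294 - 2745 = 549
d = 3490 * 2745 / 549
= 9580050 / 549
= 17450.0 m

17450.0


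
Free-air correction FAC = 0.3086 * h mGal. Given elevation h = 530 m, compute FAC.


FAC = 0.3086 * h
= 0.3086 * 530
= 163.558 mGal

163.558


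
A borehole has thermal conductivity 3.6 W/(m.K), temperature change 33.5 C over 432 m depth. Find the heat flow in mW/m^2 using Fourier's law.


q = k * dT / dz * 1000
= 3.6 * 33.5 / 432 * 1000
= 0.279167 * 1000
= 279.1667 mW/m^2

279.1667


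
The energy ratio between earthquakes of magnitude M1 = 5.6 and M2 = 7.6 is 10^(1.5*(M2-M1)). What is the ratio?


M2 - M1 = 7.6 - 5.6 = 2.0
1.5 * 2.0 = 3.0
ratio = 10^3.0 = 1000.0

1000.0


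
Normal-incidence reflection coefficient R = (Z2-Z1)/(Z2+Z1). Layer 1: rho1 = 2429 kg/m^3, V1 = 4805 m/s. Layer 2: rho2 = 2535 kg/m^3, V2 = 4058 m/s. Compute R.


Z1 = 2429 * 4805 = 11671345
Z2 = 2535 * 4058 = 10287030
R = (10287030 - 11671345) / (10287030 + 11671345) = -1384315 / 21958375 = -0.063

-0.063


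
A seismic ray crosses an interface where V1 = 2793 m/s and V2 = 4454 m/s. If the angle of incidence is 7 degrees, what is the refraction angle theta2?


sin(theta1) = sin(7 deg) = 0.121869
sin(theta2) = V2/V1 * sin(theta1) = 4454/2793 * 0.121869 = 0.194345
theta2 = arcsin(0.194345) = 11.2065 degrees

11.2065


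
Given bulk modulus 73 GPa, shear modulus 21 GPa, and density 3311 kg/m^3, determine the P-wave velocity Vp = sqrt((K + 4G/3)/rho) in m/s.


First compute the effective modulus:
K + 4G/3 = 73e9 + 4*21e9/3 = 101000000000.0 Pa
Then divide by density:
101000000000.0 / 3311 = 30504379.3416 Pa/(kg/m^3)
Take the square root:
Vp = sqrt(30504379.3416) = 5523.08 m/s

5523.08


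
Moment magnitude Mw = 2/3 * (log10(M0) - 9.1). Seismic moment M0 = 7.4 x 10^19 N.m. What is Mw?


log10(M0) = log10(7.4 x 10^19) = 19.8692
Mw = 2/3 * (19.8692 - 9.1)
= 2/3 * 10.7692
= 7.18

7.18


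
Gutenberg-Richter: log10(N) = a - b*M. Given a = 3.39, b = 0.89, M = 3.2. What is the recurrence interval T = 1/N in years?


log10(N) = 3.39 - 0.89*3.2 = 0.542
N = 10^0.542 = 3.483373
T = 1/N = 1/3.483373 = 0.2871 years

0.2871


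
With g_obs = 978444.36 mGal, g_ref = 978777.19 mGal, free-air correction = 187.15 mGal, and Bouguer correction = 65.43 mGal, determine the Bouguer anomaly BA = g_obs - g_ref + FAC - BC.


BA = g_obs - g_ref + FAC - BC
= 978444.36 - 978777.19 + 187.15 - 65.43
= -211.11 mGal

-211.11


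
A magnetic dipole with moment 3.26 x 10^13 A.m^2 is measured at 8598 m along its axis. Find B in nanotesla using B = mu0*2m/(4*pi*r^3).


m = 3.26 x 10^13 = 32600000000000 A.m^2
2m = 65200000000000 A.m^2
r^3 = 8598^3 = 635612343192
B = (4pi*10^-7) * 65200000000000 / (4*pi * 635612343192) * 1e9
= 81932736.405622 / 7987340271611.93 * 1e9
= 10257.8247 nT

10257.8247


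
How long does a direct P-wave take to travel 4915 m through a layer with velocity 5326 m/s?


t = x / V
= 4915 / 5326
= 0.9228 s

0.9228


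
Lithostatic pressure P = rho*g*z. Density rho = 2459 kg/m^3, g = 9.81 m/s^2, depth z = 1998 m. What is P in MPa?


P = rho * g * z / 1e6
= 2459 * 9.81 * 1998 / 1e6
= 48197334.42 / 1e6
= 48.1973 MPa

48.1973


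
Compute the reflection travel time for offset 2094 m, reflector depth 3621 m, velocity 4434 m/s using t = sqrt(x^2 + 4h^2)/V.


x^2 + 4h^2 = 2094^2 + 4*3621^2 = 4384836 + 52446564 = 56831400
sqrt(56831400) = 7538.6604
t = 7538.6604 / 4434 = 1.7002 s

1.7002


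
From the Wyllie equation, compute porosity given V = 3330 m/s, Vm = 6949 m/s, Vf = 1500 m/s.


1/V - 1/Vm = 1/3330 - 1/6949 = 0.00015639
1/Vf - 1/Vm = 1/1500 - 1/6949 = 0.00052276
phi = 0.00015639 / 0.00052276 = 0.2992

0.2992


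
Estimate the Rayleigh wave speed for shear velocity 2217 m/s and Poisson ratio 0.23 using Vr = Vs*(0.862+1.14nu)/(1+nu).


Numerator factor = 0.862 + 1.14*0.23 = 1.1242
Denominator = 1 + 0.23 = 1.23
Vr = 2217 * 1.1242 / 1.23 = 2026.3 m/s

2026.3


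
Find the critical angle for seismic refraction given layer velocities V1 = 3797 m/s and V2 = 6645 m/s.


V1/V2 = 3797/6645 = 0.571407
theta_c = arcsin(0.571407) = 34.8484 degrees

34.8484


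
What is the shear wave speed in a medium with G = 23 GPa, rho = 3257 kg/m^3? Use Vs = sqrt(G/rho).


Convert G to Pa: G = 23e9 Pa
Compute G/rho = 23e9 / 3257 = 7061713.233
Vs = sqrt(7061713.233) = 2657.39 m/s

2657.39


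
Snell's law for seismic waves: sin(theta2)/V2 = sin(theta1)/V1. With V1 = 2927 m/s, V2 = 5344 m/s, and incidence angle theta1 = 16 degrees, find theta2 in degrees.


sin(theta1) = sin(16 deg) = 0.275637
sin(theta2) = V2/V1 * sin(theta1) = 5344/2927 * 0.275637 = 0.503248
theta2 = arcsin(0.503248) = 30.2151 degrees

30.2151


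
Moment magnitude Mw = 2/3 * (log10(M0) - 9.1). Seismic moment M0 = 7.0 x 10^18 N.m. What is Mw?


log10(M0) = log10(7.0 x 10^18) = 18.8451
Mw = 2/3 * (18.8451 - 9.1)
= 2/3 * 9.7451
= 6.5

6.5


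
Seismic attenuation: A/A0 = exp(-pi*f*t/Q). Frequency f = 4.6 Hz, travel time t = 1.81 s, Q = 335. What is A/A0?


pi*f*t/Q = pi*4.6*1.81/335 = 0.07808
A/A0 = exp(-0.07808) = 0.92489

0.92489


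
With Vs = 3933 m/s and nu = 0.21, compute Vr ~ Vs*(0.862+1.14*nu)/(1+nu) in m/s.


Numerator factor = 0.862 + 1.14*0.21 = 1.1014
Denominator = 1 + 0.21 = 1.21
Vr = 3933 * 1.1014 / 1.21 = 3580.01 m/s

3580.01


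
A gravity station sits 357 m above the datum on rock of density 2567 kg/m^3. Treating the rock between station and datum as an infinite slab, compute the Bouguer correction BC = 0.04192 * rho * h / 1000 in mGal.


BC = 0.04192 * rho * h / 1000
= 0.04192 * 2567 * 357 / 1000
= 38.4163 mGal

38.4163


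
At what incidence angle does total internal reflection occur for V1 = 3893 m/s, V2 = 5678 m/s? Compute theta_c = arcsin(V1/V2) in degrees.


V1/V2 = 3893/5678 = 0.685629
theta_c = arcsin(0.685629) = 43.2851 degrees

43.2851


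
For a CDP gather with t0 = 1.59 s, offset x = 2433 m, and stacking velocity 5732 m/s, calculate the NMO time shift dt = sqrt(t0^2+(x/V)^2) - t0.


x/Vnmo = 2433/5732 = 0.424459
(x/Vnmo)^2 = 0.180166
t0^2 = 2.5281
sqrt(2.5281 + 0.180166) = 1.645681
dt = 1.645681 - 1.59 = 0.055681

0.055681


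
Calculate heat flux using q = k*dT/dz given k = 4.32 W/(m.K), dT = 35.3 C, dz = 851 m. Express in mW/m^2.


q = k * dT / dz * 1000
= 4.32 * 35.3 / 851 * 1000
= 0.179196 * 1000
= 179.1962 mW/m^2

179.1962


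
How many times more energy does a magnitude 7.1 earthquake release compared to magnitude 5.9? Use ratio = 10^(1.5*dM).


M2 - M1 = 7.1 - 5.9 = 1.2
1.5 * 1.2 = 1.8
ratio = 10^1.8 = 63.1

63.1


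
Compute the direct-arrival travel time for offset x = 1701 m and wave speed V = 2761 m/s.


t = x / V
= 1701 / 2761
= 0.6161 s

0.6161


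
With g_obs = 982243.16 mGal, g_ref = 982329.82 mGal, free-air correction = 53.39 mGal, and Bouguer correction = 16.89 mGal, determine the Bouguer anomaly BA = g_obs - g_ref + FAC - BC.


BA = g_obs - g_ref + FAC - BC
= 982243.16 - 982329.82 + 53.39 - 16.89
= -50.16 mGal

-50.16


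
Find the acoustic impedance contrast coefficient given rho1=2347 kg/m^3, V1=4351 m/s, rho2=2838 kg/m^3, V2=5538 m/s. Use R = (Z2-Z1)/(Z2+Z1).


Z1 = 2347 * 4351 = 10211797
Z2 = 2838 * 5538 = 15716844
R = (15716844 - 10211797) / (15716844 + 10211797) = 5505047 / 25928641 = 0.2123

0.2123


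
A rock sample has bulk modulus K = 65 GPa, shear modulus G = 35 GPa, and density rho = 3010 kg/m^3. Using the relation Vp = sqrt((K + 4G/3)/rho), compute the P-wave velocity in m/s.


First compute the effective modulus:
K + 4G/3 = 65e9 + 4*35e9/3 = 111666666666.67 Pa
Then divide by density:
111666666666.67 / 3010 = 37098560.3544 Pa/(kg/m^3)
Take the square root:
Vp = sqrt(37098560.3544) = 6090.86 m/s

6090.86


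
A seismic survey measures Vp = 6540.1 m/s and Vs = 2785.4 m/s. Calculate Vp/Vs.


Vp/Vs = 6540.1 / 2785.4
= 2.348

2.348


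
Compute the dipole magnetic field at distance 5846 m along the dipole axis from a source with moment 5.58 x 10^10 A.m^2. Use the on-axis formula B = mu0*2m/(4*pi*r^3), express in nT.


m = 5.58 x 10^10 = 55800000000 A.m^2
2m = 111600000000 A.m^2
r^3 = 5846^3 = 199791235736
B = (4pi*10^-7) * 111600000000 / (4*pi * 199791235736) * 1e9
= 140240.696056 / 2510650713759.38 * 1e9
= 55.8583 nT

55.8583


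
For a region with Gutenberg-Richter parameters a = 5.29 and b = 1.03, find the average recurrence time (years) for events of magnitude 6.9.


log10(N) = 5.29 - 1.03*6.9 = -1.817
N = 10^-1.817 = 0.015241
T = 1/N = 1/0.015241 = 65.6145 years

65.6145


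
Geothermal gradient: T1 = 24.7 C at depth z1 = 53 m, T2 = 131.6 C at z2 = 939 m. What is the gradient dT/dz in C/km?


dT = 131.6 - 24.7 = 106.9 C
dz = 939 - 53 = 886 m
gradient = dT/dz * 1000 = 106.9/886 * 1000 = 120.6546 C/km

120.6546


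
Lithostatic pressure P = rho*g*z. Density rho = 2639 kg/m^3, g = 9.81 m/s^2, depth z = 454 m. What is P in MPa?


P = rho * g * z / 1e6
= 2639 * 9.81 * 454 / 1e6
= 11753419.86 / 1e6
= 11.7534 MPa

11.7534


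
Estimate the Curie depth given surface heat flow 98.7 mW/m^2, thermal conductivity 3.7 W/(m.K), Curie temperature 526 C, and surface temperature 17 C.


T_Curie - T_surf = 526 - 17 = 509 C
Convert q to W/m^2: 98.7 mW/m^2 = 0.0987 W/m^2
d = 509 * 3.7 / 0.0987 = 19081.05 m

19081.05


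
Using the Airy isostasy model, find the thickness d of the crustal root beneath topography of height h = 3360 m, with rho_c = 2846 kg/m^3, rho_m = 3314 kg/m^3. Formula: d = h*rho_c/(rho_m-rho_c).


rho_m - rho_c = 3314 - 2846 = 468
d = 3360 * 2846 / 468
= 9562560 / 468
= 20432.82 m

20432.82


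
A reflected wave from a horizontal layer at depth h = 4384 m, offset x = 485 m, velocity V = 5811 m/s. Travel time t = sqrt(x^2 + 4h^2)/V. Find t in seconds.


x^2 + 4h^2 = 485^2 + 4*4384^2 = 235225 + 76877824 = 77113049
sqrt(77113049) = 8781.4036
t = 8781.4036 / 5811 = 1.5112 s

1.5112


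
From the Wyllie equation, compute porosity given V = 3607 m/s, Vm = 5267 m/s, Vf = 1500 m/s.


1/V - 1/Vm = 1/3607 - 1/5267 = 8.738e-05
1/Vf - 1/Vm = 1/1500 - 1/5267 = 0.00047681
phi = 8.738e-05 / 0.00047681 = 0.1833

0.1833


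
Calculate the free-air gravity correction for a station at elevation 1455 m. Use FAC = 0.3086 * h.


FAC = 0.3086 * h
= 0.3086 * 1455
= 449.013 mGal

449.013


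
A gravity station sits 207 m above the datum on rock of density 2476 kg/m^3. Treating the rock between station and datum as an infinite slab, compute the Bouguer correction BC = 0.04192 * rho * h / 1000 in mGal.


BC = 0.04192 * rho * h / 1000
= 0.04192 * 2476 * 207 / 1000
= 21.4853 mGal

21.4853


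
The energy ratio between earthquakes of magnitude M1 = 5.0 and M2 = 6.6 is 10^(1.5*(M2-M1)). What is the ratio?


M2 - M1 = 6.6 - 5.0 = 1.6
1.5 * 1.6 = 2.4
ratio = 10^2.4 = 251.19

251.19


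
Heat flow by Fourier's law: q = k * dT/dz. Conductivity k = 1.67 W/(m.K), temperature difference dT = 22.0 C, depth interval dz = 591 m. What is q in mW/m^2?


q = k * dT / dz * 1000
= 1.67 * 22.0 / 591 * 1000
= 0.062166 * 1000
= 62.1658 mW/m^2

62.1658


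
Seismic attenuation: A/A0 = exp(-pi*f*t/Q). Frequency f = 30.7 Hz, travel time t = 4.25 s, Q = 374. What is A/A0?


pi*f*t/Q = pi*30.7*4.25/374 = 1.095987
A/A0 = exp(-1.095987) = 0.334209

0.334209


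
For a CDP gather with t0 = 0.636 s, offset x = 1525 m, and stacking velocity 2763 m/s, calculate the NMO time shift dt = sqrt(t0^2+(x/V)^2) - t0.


x/Vnmo = 1525/2763 = 0.551936
(x/Vnmo)^2 = 0.304634
t0^2 = 0.404496
sqrt(0.404496 + 0.304634) = 0.842098
dt = 0.842098 - 0.636 = 0.206098

0.206098


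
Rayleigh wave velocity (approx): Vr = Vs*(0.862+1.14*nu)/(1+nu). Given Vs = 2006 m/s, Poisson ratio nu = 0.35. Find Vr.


Numerator factor = 0.862 + 1.14*0.35 = 1.261
Denominator = 1 + 0.35 = 1.35
Vr = 2006 * 1.261 / 1.35 = 1873.75 m/s

1873.75


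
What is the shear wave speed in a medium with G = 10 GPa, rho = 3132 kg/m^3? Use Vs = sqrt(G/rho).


Convert G to Pa: G = 10e9 Pa
Compute G/rho = 10e9 / 3132 = 3192848.0204
Vs = sqrt(3192848.0204) = 1786.85 m/s

1786.85


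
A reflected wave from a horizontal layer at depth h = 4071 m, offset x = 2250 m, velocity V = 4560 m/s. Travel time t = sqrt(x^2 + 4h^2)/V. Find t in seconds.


x^2 + 4h^2 = 2250^2 + 4*4071^2 = 5062500 + 66292164 = 71354664
sqrt(71354664) = 8447.169
t = 8447.169 / 4560 = 1.8524 s

1.8524


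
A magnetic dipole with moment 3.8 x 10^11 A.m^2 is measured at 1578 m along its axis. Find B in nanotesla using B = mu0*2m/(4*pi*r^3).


m = 3.8 x 10^11 = 380000000000 A.m^2
2m = 760000000000 A.m^2
r^3 = 1578^3 = 3929352552
B = (4pi*10^-7) * 760000000000 / (4*pi * 3929352552) * 1e9
= 955044.166691 / 49377700442.91 * 1e9
= 19341.6088 nT

19341.6088


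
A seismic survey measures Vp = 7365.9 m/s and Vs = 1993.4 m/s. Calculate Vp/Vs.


Vp/Vs = 7365.9 / 1993.4
= 3.6951

3.6951


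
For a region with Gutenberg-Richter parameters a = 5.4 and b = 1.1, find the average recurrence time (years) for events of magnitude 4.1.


log10(N) = 5.4 - 1.1*4.1 = 0.89
N = 10^0.89 = 7.762471
T = 1/N = 1/7.762471 = 0.1288 years

0.1288


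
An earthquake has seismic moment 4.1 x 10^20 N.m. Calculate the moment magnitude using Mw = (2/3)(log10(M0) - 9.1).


log10(M0) = log10(4.1 x 10^20) = 20.6128
Mw = 2/3 * (20.6128 - 9.1)
= 2/3 * 11.5128
= 7.68

7.68


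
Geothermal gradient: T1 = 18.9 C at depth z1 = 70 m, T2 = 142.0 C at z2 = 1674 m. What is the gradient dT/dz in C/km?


dT = 142.0 - 18.9 = 123.1 C
dz = 1674 - 70 = 1604 m
gradient = dT/dz * 1000 = 123.1/1604 * 1000 = 76.7456 C/km

76.7456


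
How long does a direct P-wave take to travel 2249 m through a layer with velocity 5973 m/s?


t = x / V
= 2249 / 5973
= 0.3765 s

0.3765


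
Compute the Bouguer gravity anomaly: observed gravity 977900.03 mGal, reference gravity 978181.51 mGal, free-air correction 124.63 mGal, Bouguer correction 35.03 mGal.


BA = g_obs - g_ref + FAC - BC
= 977900.03 - 978181.51 + 124.63 - 35.03
= -191.88 mGal

-191.88


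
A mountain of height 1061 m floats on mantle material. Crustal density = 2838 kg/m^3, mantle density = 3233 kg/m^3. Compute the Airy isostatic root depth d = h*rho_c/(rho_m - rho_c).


rho_m - rho_c = 3233 - 2838 = 395
d = 1061 * 2838 / 395
= 3011118 / 395
= 7623.08 m

7623.08


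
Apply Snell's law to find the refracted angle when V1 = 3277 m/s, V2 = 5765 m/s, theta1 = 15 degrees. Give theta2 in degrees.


sin(theta1) = sin(15 deg) = 0.258819
sin(theta2) = V2/V1 * sin(theta1) = 5765/3277 * 0.258819 = 0.455322
theta2 = arcsin(0.455322) = 27.0857 degrees

27.0857


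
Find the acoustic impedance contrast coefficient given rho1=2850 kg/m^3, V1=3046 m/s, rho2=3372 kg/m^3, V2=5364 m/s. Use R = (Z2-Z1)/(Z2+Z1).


Z1 = 2850 * 3046 = 8681100
Z2 = 3372 * 5364 = 18087408
R = (18087408 - 8681100) / (18087408 + 8681100) = 9406308 / 26768508 = 0.3514

0.3514


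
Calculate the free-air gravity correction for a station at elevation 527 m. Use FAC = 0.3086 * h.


FAC = 0.3086 * h
= 0.3086 * 527
= 162.6322 mGal

162.6322


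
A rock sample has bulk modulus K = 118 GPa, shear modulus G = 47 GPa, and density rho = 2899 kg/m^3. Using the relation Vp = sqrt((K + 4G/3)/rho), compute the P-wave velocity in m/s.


First compute the effective modulus:
K + 4G/3 = 118e9 + 4*47e9/3 = 180666666666.67 Pa
Then divide by density:
180666666666.67 / 2899 = 62320340.3472 Pa/(kg/m^3)
Take the square root:
Vp = sqrt(62320340.3472) = 7894.32 m/s

7894.32


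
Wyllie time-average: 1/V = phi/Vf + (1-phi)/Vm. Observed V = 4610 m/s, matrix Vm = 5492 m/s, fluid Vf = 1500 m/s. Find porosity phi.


1/V - 1/Vm = 1/4610 - 1/5492 = 3.484e-05
1/Vf - 1/Vm = 1/1500 - 1/5492 = 0.00048458
phi = 3.484e-05 / 0.00048458 = 0.0719

0.0719


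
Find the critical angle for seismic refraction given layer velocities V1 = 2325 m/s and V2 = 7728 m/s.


V1/V2 = 2325/7728 = 0.300854
theta_c = arcsin(0.300854) = 17.5089 degrees

17.5089


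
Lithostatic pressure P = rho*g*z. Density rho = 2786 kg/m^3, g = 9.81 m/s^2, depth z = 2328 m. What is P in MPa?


P = rho * g * z / 1e6
= 2786 * 9.81 * 2328 / 1e6
= 63625776.48 / 1e6
= 63.6258 MPa

63.6258


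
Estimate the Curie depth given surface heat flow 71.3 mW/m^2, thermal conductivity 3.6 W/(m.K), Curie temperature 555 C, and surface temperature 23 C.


T_Curie - T_surf = 555 - 23 = 532 C
Convert q to W/m^2: 71.3 mW/m^2 = 0.0713 W/m^2
d = 532 * 3.6 / 0.0713 = 26861.15 m

26861.15


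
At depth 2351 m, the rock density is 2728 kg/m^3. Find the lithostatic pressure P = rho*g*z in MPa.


P = rho * g * z / 1e6
= 2728 * 9.81 * 2351 / 1e6
= 62916709.68 / 1e6
= 62.9167 MPa

62.9167


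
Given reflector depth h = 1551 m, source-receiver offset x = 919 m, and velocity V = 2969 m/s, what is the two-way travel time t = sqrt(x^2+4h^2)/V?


x^2 + 4h^2 = 919^2 + 4*1551^2 = 844561 + 9622404 = 10466965
sqrt(10466965) = 3235.2689
t = 3235.2689 / 2969 = 1.0897 s

1.0897


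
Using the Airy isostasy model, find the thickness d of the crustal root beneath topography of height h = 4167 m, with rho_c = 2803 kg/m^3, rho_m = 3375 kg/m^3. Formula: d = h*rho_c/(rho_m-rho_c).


rho_m - rho_c = 3375 - 2803 = 572
d = 4167 * 2803 / 572
= 11680101 / 572
= 20419.76 m

20419.76


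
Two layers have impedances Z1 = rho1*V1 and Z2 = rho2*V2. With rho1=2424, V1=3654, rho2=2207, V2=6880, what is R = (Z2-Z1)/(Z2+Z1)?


Z1 = 2424 * 3654 = 8857296
Z2 = 2207 * 6880 = 15184160
R = (15184160 - 8857296) / (15184160 + 8857296) = 6326864 / 24041456 = 0.2632

0.2632


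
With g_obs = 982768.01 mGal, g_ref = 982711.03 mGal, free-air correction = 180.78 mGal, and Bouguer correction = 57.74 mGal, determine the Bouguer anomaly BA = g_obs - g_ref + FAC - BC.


BA = g_obs - g_ref + FAC - BC
= 982768.01 - 982711.03 + 180.78 - 57.74
= 180.02 mGal

180.02


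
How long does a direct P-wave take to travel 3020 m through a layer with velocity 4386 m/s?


t = x / V
= 3020 / 4386
= 0.6886 s

0.6886


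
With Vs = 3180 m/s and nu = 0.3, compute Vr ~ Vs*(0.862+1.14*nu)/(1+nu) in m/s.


Numerator factor = 0.862 + 1.14*0.3 = 1.204
Denominator = 1 + 0.3 = 1.3
Vr = 3180 * 1.204 / 1.3 = 2945.17 m/s

2945.17


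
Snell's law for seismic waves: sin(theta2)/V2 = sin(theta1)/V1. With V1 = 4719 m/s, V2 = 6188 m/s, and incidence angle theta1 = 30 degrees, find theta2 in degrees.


sin(theta1) = sin(30 deg) = 0.5
sin(theta2) = V2/V1 * sin(theta1) = 6188/4719 * 0.5 = 0.655647
theta2 = arcsin(0.655647) = 40.9688 degrees

40.9688


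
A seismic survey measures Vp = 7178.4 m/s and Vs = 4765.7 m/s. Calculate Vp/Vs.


Vp/Vs = 7178.4 / 4765.7
= 1.5063

1.5063


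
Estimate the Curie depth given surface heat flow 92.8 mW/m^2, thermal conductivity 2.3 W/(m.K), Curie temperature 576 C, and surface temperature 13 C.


T_Curie - T_surf = 576 - 13 = 563 C
Convert q to W/m^2: 92.8 mW/m^2 = 0.0928 W/m^2
d = 563 * 2.3 / 0.0928 = 13953.66 m

13953.66


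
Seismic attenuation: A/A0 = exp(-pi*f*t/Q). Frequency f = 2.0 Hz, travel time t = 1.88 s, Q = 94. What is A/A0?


pi*f*t/Q = pi*2.0*1.88/94 = 0.125664
A/A0 = exp(-0.125664) = 0.881911

0.881911


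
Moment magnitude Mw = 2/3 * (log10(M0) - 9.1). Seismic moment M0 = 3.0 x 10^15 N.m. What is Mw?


log10(M0) = log10(3.0 x 10^15) = 15.4771
Mw = 2/3 * (15.4771 - 9.1)
= 2/3 * 6.3771
= 4.25

4.25


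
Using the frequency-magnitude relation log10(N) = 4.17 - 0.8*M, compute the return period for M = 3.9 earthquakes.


log10(N) = 4.17 - 0.8*3.9 = 1.05
N = 10^1.05 = 11.220185
T = 1/N = 1/11.220185 = 0.0891 years

0.0891


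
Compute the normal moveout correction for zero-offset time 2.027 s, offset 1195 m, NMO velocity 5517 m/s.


x/Vnmo = 1195/5517 = 0.216603
(x/Vnmo)^2 = 0.046917
t0^2 = 4.108729
sqrt(4.108729 + 0.046917) = 2.03854
dt = 2.03854 - 2.027 = 0.01154

0.01154


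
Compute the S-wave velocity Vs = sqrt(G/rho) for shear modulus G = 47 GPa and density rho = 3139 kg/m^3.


Convert G to Pa: G = 47e9 Pa
Compute G/rho = 47e9 / 3139 = 14972921.3125
Vs = sqrt(14972921.3125) = 3869.49 m/s

3869.49


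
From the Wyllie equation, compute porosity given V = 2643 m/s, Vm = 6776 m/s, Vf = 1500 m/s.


1/V - 1/Vm = 1/2643 - 1/6776 = 0.00023078
1/Vf - 1/Vm = 1/1500 - 1/6776 = 0.00051909
phi = 0.00023078 / 0.00051909 = 0.4446

0.4446


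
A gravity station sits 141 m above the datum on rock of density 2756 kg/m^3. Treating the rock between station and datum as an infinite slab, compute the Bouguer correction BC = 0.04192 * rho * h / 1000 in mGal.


BC = 0.04192 * rho * h / 1000
= 0.04192 * 2756 * 141 / 1000
= 16.2899 mGal

16.2899


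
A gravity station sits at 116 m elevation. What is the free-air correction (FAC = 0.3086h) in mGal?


FAC = 0.3086 * h
= 0.3086 * 116
= 35.7976 mGal

35.7976


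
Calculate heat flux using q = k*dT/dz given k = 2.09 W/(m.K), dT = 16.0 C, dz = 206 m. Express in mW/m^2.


q = k * dT / dz * 1000
= 2.09 * 16.0 / 206 * 1000
= 0.16233 * 1000
= 162.3301 mW/m^2

162.3301


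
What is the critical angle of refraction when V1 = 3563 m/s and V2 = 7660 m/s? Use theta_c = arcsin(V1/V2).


V1/V2 = 3563/7660 = 0.465144
theta_c = arcsin(0.465144) = 27.7195 degrees

27.7195


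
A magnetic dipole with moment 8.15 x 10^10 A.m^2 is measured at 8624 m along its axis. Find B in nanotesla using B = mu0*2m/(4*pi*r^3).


m = 8.15 x 10^10 = 81500000000 A.m^2
2m = 163000000000 A.m^2
r^3 = 8624^3 = 641395994624
B = (4pi*10^-7) * 163000000000 / (4*pi * 641395994624) * 1e9
= 204831.841014 / 8060019779010.71 * 1e9
= 25.4133 nT

25.4133


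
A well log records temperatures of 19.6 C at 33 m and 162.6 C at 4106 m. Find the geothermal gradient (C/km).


dT = 162.6 - 19.6 = 143.0 C
dz = 4106 - 33 = 4073 m
gradient = dT/dz * 1000 = 143.0/4073 * 1000 = 35.1093 C/km

35.1093


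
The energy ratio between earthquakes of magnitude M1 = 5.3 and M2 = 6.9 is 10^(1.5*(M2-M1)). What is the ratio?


M2 - M1 = 6.9 - 5.3 = 1.6
1.5 * 1.6 = 2.4
ratio = 10^2.4 = 251.19

251.19


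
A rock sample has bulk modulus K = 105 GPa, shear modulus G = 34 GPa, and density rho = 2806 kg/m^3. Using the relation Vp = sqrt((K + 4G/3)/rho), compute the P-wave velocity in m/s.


First compute the effective modulus:
K + 4G/3 = 105e9 + 4*34e9/3 = 150333333333.33 Pa
Then divide by density:
150333333333.33 / 2806 = 53575671.1808 Pa/(kg/m^3)
Take the square root:
Vp = sqrt(53575671.1808) = 7319.54 m/s

7319.54
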